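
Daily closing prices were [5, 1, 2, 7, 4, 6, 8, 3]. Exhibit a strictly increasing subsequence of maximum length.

Patience tails give the LIS length; then backtrack through the dp parents:
5 → extends → [5]
1 → replaces 5 → [1]
2 → extends → [1, 2]
7 → extends → [1, 2, 7]
4 → replaces 7 → [1, 2, 4]
6 → extends → [1, 2, 4, 6]
8 → extends → [1, 2, 4, 6, 8]
3 → replaces 4 → [1, 2, 3, 6, 8]
Length 5; one witness is 1, 2, 4, 6, 8.

1, 2, 4, 6, 8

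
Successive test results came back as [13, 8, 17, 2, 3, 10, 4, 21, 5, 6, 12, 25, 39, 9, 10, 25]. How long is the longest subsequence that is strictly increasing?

8

Track the smallest tail for each achievable length (strict):
13 → extends → [13]
8 → replaces 13 → [8]
17 → extends → [8, 17]
2 → replaces 8 → [2, 17]
3 → replaces 17 → [2, 3]
10 → extends → [2, 3, 10]
4 → replaces 10 → [2, 3, 4]
21 → extends → [2, 3, 4, 21]
5 → replaces 21 → [2, 3, 4, 5]
6 → extends → [2, 3, 4, 5, 6]
12 → extends → [2, 3, 4, 5, 6, 12]
25 → extends → [2, 3, 4, 5, 6, 12, 25]
39 → extends → [2, 3, 4, 5, 6, 12, 25, 39]
9 → replaces 12 → [2, 3, 4, 5, 6, 9, 25, 39]
10 → replaces 25 → [2, 3, 4, 5, 6, 9, 10, 39]
25 → replaces 39 → [2, 3, 4, 5, 6, 9, 10, 25]
Eight tails, so the longest strictly increasing subsequence has length 8 (e.g. 2, 3, 4, 5, 6, 12, 25, 39).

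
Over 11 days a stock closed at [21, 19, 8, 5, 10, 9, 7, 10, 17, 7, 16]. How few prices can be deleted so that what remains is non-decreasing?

7

Fewest deletions = n − (longest non-decreasing subsequence).
Patience tails:
21 → extends → [21]
19 → replaces 21 → [19]
8 → replaces 19 → [8]
5 → replaces 8 → [5]
10 → extends → [5, 10]
9 → replaces 10 → [5, 9]
7 → replaces 9 → [5, 7]
10 → extends → [5, 7, 10]
17 → extends → [5, 7, 10, 17]
7 → replaces 10 → [5, 7, 7, 17]
16 → replaces 17 → [5, 7, 7, 16]
Longest non-decreasing subsequence has length 4, so deletions = 11 − 4 = 7.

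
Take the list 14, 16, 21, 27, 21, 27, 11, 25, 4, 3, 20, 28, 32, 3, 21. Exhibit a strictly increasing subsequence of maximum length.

Patience tails give the LIS length; then backtrack through the dp parents:
14 → extends → [14]
16 → extends → [14, 16]
21 → extends → [14, 16, 21]
27 → extends → [14, 16, 21, 27]
21 → already a tail → [14, 16, 21, 27]
27 → already a tail → [14, 16, 21, 27]
11 → replaces 14 → [11, 16, 21, 27]
25 → replaces 27 → [11, 16, 21, 25]
4 → replaces 11 → [4, 16, 21, 25]
3 → replaces 4 → [3, 16, 21, 25]
20 → replaces 21 → [3, 16, 20, 25]
28 → extends → [3, 16, 20, 25, 28]
32 → extends → [3, 16, 20, 25, 28, 32]
3 → already a tail → [3, 16, 20, 25, 28, 32]
21 → replaces 25 → [3, 16, 20, 21, 28, 32]
Length 6; one witness is 14, 16, 21, 27, 28, 32.

14, 16, 21, 27, 28, 32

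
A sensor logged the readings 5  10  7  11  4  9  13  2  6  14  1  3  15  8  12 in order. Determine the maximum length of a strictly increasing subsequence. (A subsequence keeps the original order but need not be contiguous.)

6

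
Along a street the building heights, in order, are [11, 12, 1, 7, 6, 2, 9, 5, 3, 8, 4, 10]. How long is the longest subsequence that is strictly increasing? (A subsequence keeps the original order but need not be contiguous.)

5

Track the smallest tail for each achievable length (strict):
11 → extends → [11]
12 → extends → [11, 12]
1 → replaces 11 → [1, 12]
7 → replaces 12 → [1, 7]
6 → replaces 7 → [1, 6]
2 → replaces 6 → [1, 2]
9 → extends → [1, 2, 9]
5 → replaces 9 → [1, 2, 5]
3 → replaces 5 → [1, 2, 3]
8 → extends → [1, 2, 3, 8]
4 → replaces 8 → [1, 2, 3, 4]
10 → extends → [1, 2, 3, 4, 10]
Five tails, so the longest strictly increasing subsequence has length 5 (e.g. 1, 2, 5, 8, 10).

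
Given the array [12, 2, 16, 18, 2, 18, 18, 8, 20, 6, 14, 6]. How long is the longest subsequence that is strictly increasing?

4

Track the smallest tail for each achievable length (strict):
12 → extends → [12]
2 → replaces 12 → [2]
16 → extends → [2, 16]
18 → extends → [2, 16, 18]
2 → already a tail → [2, 16, 18]
18 → already a tail → [2, 16, 18]
18 → already a tail → [2, 16, 18]
8 → replaces 16 → [2, 8, 18]
20 → extends → [2, 8, 18, 20]
6 → replaces 8 → [2, 6, 18, 20]
14 → replaces 18 → [2, 6, 14, 20]
6 → already a tail → [2, 6, 14, 20]
Four tails, so the longest strictly increasing subsequence has length 4 (e.g. 12, 16, 18, 20).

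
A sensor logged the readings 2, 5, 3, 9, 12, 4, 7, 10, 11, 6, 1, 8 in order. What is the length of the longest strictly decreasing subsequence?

4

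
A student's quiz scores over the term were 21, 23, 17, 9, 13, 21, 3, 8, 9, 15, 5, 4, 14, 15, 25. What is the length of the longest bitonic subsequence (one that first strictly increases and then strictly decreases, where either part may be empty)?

7

inc[i] = longest strictly increasing subsequence ending at i; dec[i] = longest strictly decreasing subsequence starting at i:
i:      1  2  3  4  5  6  7  8  9 10 11 12 13 14 15
a[i]:  21 23 17  9 13 21  3  8  9 15  5  4 14 15 25
inc:    1  2  1  1  2  3  1  2  3  4  2  2  4  5  6
dec:    6  6  5  4  4  4  1  3  3  3  2  1  1  1  1
Best peak at i=2 (value 23): inc=2, dec=6, length 2+6−1 = 7.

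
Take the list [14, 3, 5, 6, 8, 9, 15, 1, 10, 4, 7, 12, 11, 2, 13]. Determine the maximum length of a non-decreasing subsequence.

Track the smallest tail for each achievable length (allowing ties):
14 → extends → [14]
3 → replaces 14 → [3]
5 → extends → [3, 5]
6 → extends → [3, 5, 6]
8 → extends → [3, 5, 6, 8]
9 → extends → [3, 5, 6, 8, 9]
15 → extends → [3, 5, 6, 8, 9, 15]
1 → replaces 3 → [1, 5, 6, 8, 9, 15]
10 → replaces 15 → [1, 5, 6, 8, 9, 10]
4 → replaces 5 → [1, 4, 6, 8, 9, 10]
7 → replaces 8 → [1, 4, 6, 7, 9, 10]
12 → extends → [1, 4, 6, 7, 9, 10, 12]
11 → replaces 12 → [1, 4, 6, 7, 9, 10, 11]
2 → replaces 4 → [1, 2, 6, 7, 9, 10, 11]
13 → extends → [1, 2, 6, 7, 9, 10, 11, 13]
Eight tails, so the longest non-decreasing subsequence has length 8 (e.g. 3, 5, 6, 8, 9, 10, 12, 13).

8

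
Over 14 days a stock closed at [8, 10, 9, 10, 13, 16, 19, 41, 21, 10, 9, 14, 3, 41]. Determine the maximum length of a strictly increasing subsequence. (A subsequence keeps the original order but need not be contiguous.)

Let dp[i] be the length of the longest such subsequence ending at index i:
i:      1  2  3  4  5  6  7  8  9 10 11 12 13 14
a[i]:   8 10  9 10 13 16 19 41 21 10  9 14  3 41
dp:     1  2  2  3  4  5  6  7  7  3  2  5  1  8
Maximum dp value is 8.

8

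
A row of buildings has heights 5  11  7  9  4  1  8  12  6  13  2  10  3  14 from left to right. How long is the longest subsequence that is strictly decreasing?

Let dp[i] be the longest strictly decreasing subsequence ending at i:
i:      1  2  3  4  5  6  7  8  9 10 11 12 13 14
a[i]:   5 11  7  9  4  1  8 12  6 13  2 10  3 14
dp:     1  1  2  2  3  4  3  1  4  1  5  2  5  1
Maximum is 5.

5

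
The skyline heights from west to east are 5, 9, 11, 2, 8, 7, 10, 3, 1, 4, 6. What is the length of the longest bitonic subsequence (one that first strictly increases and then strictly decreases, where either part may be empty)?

inc[i] = longest strictly increasing subsequence ending at i; dec[i] = longest strictly decreasing subsequence starting at i:
i:      1  2  3  4  5  6  7  8  9 10 11
a[i]:   5  9 11  2  8  7 10  3  1  4  6
inc:    1  2  3  1  2  2  3  2  1  3  4
dec:    3  5  5  2  4  3  3  2  1  1  1
Best peak at i=3 (value 11): inc=3, dec=5, length 3+5−1 = 7.

7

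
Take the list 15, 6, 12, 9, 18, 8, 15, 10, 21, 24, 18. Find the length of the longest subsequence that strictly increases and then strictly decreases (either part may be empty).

inc[i] = longest strictly increasing subsequence ending at i; dec[i] = longest strictly decreasing subsequence starting at i:
i:      1  2  3  4  5  6  7  8  9 10 11
a[i]:  15  6 12  9 18  8 15 10 21 24 18
inc:    1  1  2  2  3  2  3  3  4  5  4
dec:    4  1  3  2  3  1  2  1  2  2  1
Best peak at i=10 (value 24): inc=5, dec=2, length 5+2−1 = 6.

6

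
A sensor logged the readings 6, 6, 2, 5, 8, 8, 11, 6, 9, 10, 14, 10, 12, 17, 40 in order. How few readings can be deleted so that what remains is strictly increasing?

7

Fewest deletions = n − (longest strictly increasing subsequence).
Patience tails:
6 → extends → [6]
6 → already a tail → [6]
2 → replaces 6 → [2]
5 → extends → [2, 5]
8 → extends → [2, 5, 8]
8 → already a tail → [2, 5, 8]
11 → extends → [2, 5, 8, 11]
6 → replaces 8 → [2, 5, 6, 11]
9 → replaces 11 → [2, 5, 6, 9]
10 → extends → [2, 5, 6, 9, 10]
14 → extends → [2, 5, 6, 9, 10, 14]
10 → already a tail → [2, 5, 6, 9, 10, 14]
12 → replaces 14 → [2, 5, 6, 9, 10, 12]
17 → extends → [2, 5, 6, 9, 10, 12, 17]
40 → extends → [2, 5, 6, 9, 10, 12, 17, 40]
Longest strictly increasing subsequence has length 8, so deletions = 15 − 8 = 7.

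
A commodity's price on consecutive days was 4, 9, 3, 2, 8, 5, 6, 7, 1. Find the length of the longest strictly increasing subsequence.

Let dp[i] be the length of the longest such subsequence ending at index i:
i:     1 2 3 4 5 6 7 8 9
a[i]:  4 9 3 2 8 5 6 7 1
dp:    1 2 1 1 2 2 3 4 1
Maximum dp value is 4.

4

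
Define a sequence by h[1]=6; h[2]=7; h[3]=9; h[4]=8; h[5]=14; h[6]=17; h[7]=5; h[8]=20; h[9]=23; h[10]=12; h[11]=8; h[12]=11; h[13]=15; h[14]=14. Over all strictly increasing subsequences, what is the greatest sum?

Let S[i] be the best sum of a strictly increasing subsequence ending at i:
i:      1  2  3  4  5  6  7  8  9 10 11 12 13 14
h[i]:   6  7  9  8 14 17  5 20 23 12  8 11 15 14
S:      6 13 22 21 36 53  5 73 96 34 21 33 51 48
Maximum is 96 (e.g. 6 + 7 + 9 + 14 + 17 + 20 + 23).

96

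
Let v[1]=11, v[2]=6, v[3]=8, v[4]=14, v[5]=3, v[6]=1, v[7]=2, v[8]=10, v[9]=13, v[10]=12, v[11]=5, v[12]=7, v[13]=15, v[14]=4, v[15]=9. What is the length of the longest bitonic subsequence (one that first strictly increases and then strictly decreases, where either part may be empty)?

inc[i] = longest strictly increasing subsequence ending at i; dec[i] = longest strictly decreasing subsequence starting at i:
i:      1  2  3  4  5  6  7  8  9 10 11 12 13 14 15
v[i]:  11  6  8 14  3  1  2 10 13 12  5  7 15  4  9
inc:    1  1  2  3  1  1  2  3  4  4  3  4  5  3  5
dec:    4  3  3  5  2  1  1  3  4  3  2  2  2  1  1
Best peak at i=4 (value 14): inc=3, dec=5, length 3+5−1 = 7.

7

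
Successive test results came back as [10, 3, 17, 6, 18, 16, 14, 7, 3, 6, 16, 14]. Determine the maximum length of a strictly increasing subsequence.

4

Track the smallest tail for each achievable length (strict):
10 → extends → [10]
3 → replaces 10 → [3]
17 → extends → [3, 17]
6 → replaces 17 → [3, 6]
18 → extends → [3, 6, 18]
16 → replaces 18 → [3, 6, 16]
14 → replaces 16 → [3, 6, 14]
7 → replaces 14 → [3, 6, 7]
3 → already a tail → [3, 6, 7]
6 → already a tail → [3, 6, 7]
16 → extends → [3, 6, 7, 16]
14 → replaces 16 → [3, 6, 7, 14]
Four tails, so the longest strictly increasing subsequence has length 4 (e.g. 3, 6, 14, 16).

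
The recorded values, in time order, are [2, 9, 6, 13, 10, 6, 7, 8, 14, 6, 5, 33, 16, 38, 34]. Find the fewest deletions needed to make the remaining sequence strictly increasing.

8

Fewest deletions = n − (longest strictly increasing subsequence).
Patience tails:
2 → extends → [2]
9 → extends → [2, 9]
6 → replaces 9 → [2, 6]
13 → extends → [2, 6, 13]
10 → replaces 13 → [2, 6, 10]
6 → already a tail → [2, 6, 10]
7 → replaces 10 → [2, 6, 7]
8 → extends → [2, 6, 7, 8]
14 → extends → [2, 6, 7, 8, 14]
6 → already a tail → [2, 6, 7, 8, 14]
5 → replaces 6 → [2, 5, 7, 8, 14]
33 → extends → [2, 5, 7, 8, 14, 33]
16 → replaces 33 → [2, 5, 7, 8, 14, 16]
38 → extends → [2, 5, 7, 8, 14, 16, 38]
34 → replaces 38 → [2, 5, 7, 8, 14, 16, 34]
Longest strictly increasing subsequence has length 7, so deletions = 15 − 7 = 8.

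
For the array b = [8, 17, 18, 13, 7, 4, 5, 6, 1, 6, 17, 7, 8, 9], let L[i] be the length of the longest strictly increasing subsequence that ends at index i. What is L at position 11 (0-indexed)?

4

dp[i] = 1 + max{dp[j] : j<i, b[j]<b[i]} (or 1 if no such j):
i:      0  1  2  3  4  5  6  7  8  9 10 11 12 13
b[i]:   8 17 18 13  7  4  5  6  1  6 17  7  8  9
dp:     1  2  3  2  1  1  2  3  1  3  4  4  5  6
At index 11 the value is 4.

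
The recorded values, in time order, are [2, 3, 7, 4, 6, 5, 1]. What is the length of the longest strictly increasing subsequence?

4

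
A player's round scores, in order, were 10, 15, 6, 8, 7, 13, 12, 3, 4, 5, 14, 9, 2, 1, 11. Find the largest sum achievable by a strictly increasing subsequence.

Let S[i] be the best sum of a strictly increasing subsequence ending at i:
i:      1  2  3  4  5  6  7  8  9 10 11 12 13 14 15
a[i]:  10 15  6  8  7 13 12  3  4  5 14  9  2  1 11
S:     10 25  6 14 13 27 26  3  7 12 41 23  2  1 34
Maximum is 41 (e.g. 6 + 8 + 13 + 14).

41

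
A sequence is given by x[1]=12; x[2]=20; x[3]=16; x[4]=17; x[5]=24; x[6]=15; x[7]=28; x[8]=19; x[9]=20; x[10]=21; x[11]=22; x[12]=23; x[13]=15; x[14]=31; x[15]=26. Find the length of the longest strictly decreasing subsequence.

Let dp[i] be the longest strictly decreasing subsequence ending at i:
i:      1  2  3  4  5  6  7  8  9 10 11 12 13 14 15
x[i]:  12 20 16 17 24 15 28 19 20 21 22 23 15 31 26
dp:     1  1  2  2  1  3  1  2  2  2  2  2  3  1  2
Maximum is 3.

3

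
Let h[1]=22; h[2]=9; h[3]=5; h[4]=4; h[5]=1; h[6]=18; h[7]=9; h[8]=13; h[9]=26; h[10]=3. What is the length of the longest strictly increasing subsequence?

Track the smallest tail for each achievable length (strict):
22 → extends → [22]
9 → replaces 22 → [9]
5 → replaces 9 → [5]
4 → replaces 5 → [4]
1 → replaces 4 → [1]
18 → extends → [1, 18]
9 → replaces 18 → [1, 9]
13 → extends → [1, 9, 13]
26 → extends → [1, 9, 13, 26]
3 → replaces 9 → [1, 3, 13, 26]
Four tails, so the longest strictly increasing subsequence has length 4 (e.g. 5, 9, 13, 26).

4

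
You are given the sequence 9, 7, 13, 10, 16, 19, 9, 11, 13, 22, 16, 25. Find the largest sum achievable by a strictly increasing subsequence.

Let S[i] be the best sum of a strictly increasing subsequence ending at i:
i:       1   2   3   4   5   6   7   8   9  10  11  12
a[i]:    9   7  13  10  16  19   9  11  13  22  16  25
S:       9   7  22  19  38  57  16  30  43  79  59 104
Maximum is 104 (e.g. 9 + 13 + 16 + 19 + 22 + 25).

104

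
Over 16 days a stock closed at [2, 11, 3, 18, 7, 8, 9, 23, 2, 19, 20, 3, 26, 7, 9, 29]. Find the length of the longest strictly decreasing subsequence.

Let dp[i] be the longest strictly decreasing subsequence ending at i:
i:      1  2  3  4  5  6  7  8  9 10 11 12 13 14 15 16
a[i]:   2 11  3 18  7  8  9 23  2 19 20  3 26  7  9 29
dp:     1  1  2  1  2  2  2  1  3  2  2  3  1  3  3  1
Maximum is 3.

3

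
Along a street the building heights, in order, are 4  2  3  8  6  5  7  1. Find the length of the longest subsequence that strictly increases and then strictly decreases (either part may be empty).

6

inc[i] = longest strictly increasing subsequence ending at i; dec[i] = longest strictly decreasing subsequence starting at i:
i:     1 2 3 4 5 6 7 8
a[i]:  4 2 3 8 6 5 7 1
inc:   1 1 2 3 3 3 4 1
dec:   3 2 2 4 3 2 2 1
Best peak at i=4 (value 8): inc=3, dec=4, length 3+4−1 = 6.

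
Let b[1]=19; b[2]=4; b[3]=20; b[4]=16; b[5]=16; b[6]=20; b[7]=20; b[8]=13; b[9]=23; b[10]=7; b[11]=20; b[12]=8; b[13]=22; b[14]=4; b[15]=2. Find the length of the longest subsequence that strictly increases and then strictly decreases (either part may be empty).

inc[i] = longest strictly increasing subsequence ending at i; dec[i] = longest strictly decreasing subsequence starting at i:
i:      1  2  3  4  5  6  7  8  9 10 11 12 13 14 15
b[i]:  19  4 20 16 16 20 20 13 23  7 20  8 22  4  2
inc:    1  1  2  2  2  3  3  2  4  2  3  3  4  1  1
dec:    6  2  6  5  5  5  5  4  5  3  4  3  3  2  1
Best peak at i=9 (value 23): inc=4, dec=5, length 4+5−1 = 8.

8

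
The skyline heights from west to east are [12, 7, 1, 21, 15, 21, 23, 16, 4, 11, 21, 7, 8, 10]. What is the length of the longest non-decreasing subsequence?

5

Let dp[i] be the length of the longest such subsequence ending at index i:
i:      1  2  3  4  5  6  7  8  9 10 11 12 13 14
a[i]:  12  7  1 21 15 21 23 16  4 11 21  7  8 10
dp:     1  1  1  2  2  3  4  3  2  3  4  3  4  5
Maximum dp value is 5.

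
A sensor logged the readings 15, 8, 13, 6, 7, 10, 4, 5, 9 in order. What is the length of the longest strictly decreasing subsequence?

4

Negate each value so 'decreasing' becomes 'increasing', then run patience tails on the negated sequence:
-15 → extends → [-15]
-8 → extends → [-15, -8]
-13 → replaces -8 → [-15, -13]
-6 → extends → [-15, -13, -6]
-7 → replaces -6 → [-15, -13, -7]
-10 → replaces -7 → [-15, -13, -10]
-4 → extends → [-15, -13, -10, -4]
-5 → replaces -4 → [-15, -13, -10, -5]
-9 → replaces -5 → [-15, -13, -10, -9]
Four tails, so the longest strictly decreasing subsequence of the original has length 4.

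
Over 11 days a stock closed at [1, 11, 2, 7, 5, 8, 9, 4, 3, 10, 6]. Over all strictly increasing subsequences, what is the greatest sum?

Let S[i] be the best sum of a strictly increasing subsequence ending at i:
i:      1  2  3  4  5  6  7  8  9 10 11
a[i]:   1 11  2  7  5  8  9  4  3 10  6
S:      1 12  3 10  8 18 27  7  6 37 14
Maximum is 37 (e.g. 1 + 2 + 7 + 8 + 9 + 10).

37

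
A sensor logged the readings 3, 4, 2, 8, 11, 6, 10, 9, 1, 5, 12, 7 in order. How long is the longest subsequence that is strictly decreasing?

Let dp[i] be the longest strictly decreasing subsequence ending at i:
i:      1  2  3  4  5  6  7  8  9 10 11 12
a[i]:   3  4  2  8 11  6 10  9  1  5 12  7
dp:     1  1  2  1  1  2  2  3  4  4  1  4
Maximum is 4.

4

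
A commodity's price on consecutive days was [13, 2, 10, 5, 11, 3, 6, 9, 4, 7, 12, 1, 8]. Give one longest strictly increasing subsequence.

Patience tails give the LIS length; then backtrack through the dp parents:
13 → extends → [13]
2 → replaces 13 → [2]
10 → extends → [2, 10]
5 → replaces 10 → [2, 5]
11 → extends → [2, 5, 11]
3 → replaces 5 → [2, 3, 11]
6 → replaces 11 → [2, 3, 6]
9 → extends → [2, 3, 6, 9]
4 → replaces 6 → [2, 3, 4, 9]
7 → replaces 9 → [2, 3, 4, 7]
12 → extends → [2, 3, 4, 7, 12]
1 → replaces 2 → [1, 3, 4, 7, 12]
8 → replaces 12 → [1, 3, 4, 7, 8]
Length 5; one witness is 2, 5, 6, 9, 12.

2, 5, 6, 9, 12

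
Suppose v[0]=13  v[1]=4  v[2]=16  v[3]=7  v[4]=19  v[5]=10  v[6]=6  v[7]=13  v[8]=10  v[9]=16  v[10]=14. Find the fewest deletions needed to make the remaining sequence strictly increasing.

Fewest deletions = n − (longest strictly increasing subsequence).
i:      0  1  2  3  4  5  6  7  8  9 10
v[i]:  13  4 16  7 19 10  6 13 10 16 14
dp:     1  1  2  2  3  3  2  4  3  5  5
max dp = 5, so deletions = 11 − 5 = 6.

6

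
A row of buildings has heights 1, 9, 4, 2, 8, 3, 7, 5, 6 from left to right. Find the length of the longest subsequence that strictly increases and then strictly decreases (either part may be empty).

5

inc[i] = longest strictly increasing subsequence ending at i; dec[i] = longest strictly decreasing subsequence starting at i:
i:     1 2 3 4 5 6 7 8 9
a[i]:  1 9 4 2 8 3 7 5 6
inc:   1 2 2 2 3 3 4 4 5
dec:   1 4 2 1 3 1 2 1 1
Best peak at i=2 (value 9): inc=2, dec=4, length 2+4−1 = 5.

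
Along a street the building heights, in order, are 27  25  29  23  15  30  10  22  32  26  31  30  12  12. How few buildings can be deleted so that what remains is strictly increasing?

Fewest deletions = n − (longest strictly increasing subsequence).
Patience tails:
27 → extends → [27]
25 → replaces 27 → [25]
29 → extends → [25, 29]
23 → replaces 25 → [23, 29]
15 → replaces 23 → [15, 29]
30 → extends → [15, 29, 30]
10 → replaces 15 → [10, 29, 30]
22 → replaces 29 → [10, 22, 30]
32 → extends → [10, 22, 30, 32]
26 → replaces 30 → [10, 22, 26, 32]
31 → replaces 32 → [10, 22, 26, 31]
30 → replaces 31 → [10, 22, 26, 30]
12 → replaces 22 → [10, 12, 26, 30]
12 → already a tail → [10, 12, 26, 30]
Longest strictly increasing subsequence has length 4, so deletions = 14 − 4 = 10.

10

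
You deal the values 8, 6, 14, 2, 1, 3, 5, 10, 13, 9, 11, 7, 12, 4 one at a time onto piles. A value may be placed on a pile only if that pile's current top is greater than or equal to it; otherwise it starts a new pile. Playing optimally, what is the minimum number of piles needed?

Place each on the leftmost legal pile:
8 → new pile 1 (tops now [8])
6 → pile 1 (tops now [6])
14 → new pile 2 (tops now [6, 14])
2 → pile 1 (tops now [2, 14])
1 → pile 1 (tops now [1, 14])
3 → pile 2 (tops now [1, 3])
5 → new pile 3 (tops now [1, 3, 5])
10 → new pile 4 (tops now [1, 3, 5, 10])
13 → new pile 5 (tops now [1, 3, 5, 10, 13])
9 → pile 4 (tops now [1, 3, 5, 9, 13])
11 → pile 5 (tops now [1, 3, 5, 9, 11])
7 → pile 4 (tops now [1, 3, 5, 7, 11])
12 → new pile 6 (tops now [1, 3, 5, 7, 11, 12])
4 → pile 3 (tops now [1, 3, 4, 7, 11, 12])
Six piles.

6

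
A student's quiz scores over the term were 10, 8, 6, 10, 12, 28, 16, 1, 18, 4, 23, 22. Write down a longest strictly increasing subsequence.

8, 10, 12, 16, 18, 23

Patience tails give the LIS length; then backtrack through the dp parents:
10 → extends → [10]
8 → replaces 10 → [8]
6 → replaces 8 → [6]
10 → extends → [6, 10]
12 → extends → [6, 10, 12]
28 → extends → [6, 10, 12, 28]
16 → replaces 28 → [6, 10, 12, 16]
1 → replaces 6 → [1, 10, 12, 16]
18 → extends → [1, 10, 12, 16, 18]
4 → replaces 10 → [1, 4, 12, 16, 18]
23 → extends → [1, 4, 12, 16, 18, 23]
22 → replaces 23 → [1, 4, 12, 16, 18, 22]
Length 6; one witness is 8, 10, 12, 16, 18, 23.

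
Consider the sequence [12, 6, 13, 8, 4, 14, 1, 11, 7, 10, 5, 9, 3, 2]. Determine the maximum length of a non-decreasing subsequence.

3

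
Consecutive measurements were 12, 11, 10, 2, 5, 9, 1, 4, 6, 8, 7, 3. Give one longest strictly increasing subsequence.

2, 5, 6, 8

Patience tails give the LIS length; then backtrack through the dp parents:
12 → extends → [12]
11 → replaces 12 → [11]
10 → replaces 11 → [10]
2 → replaces 10 → [2]
5 → extends → [2, 5]
9 → extends → [2, 5, 9]
1 → replaces 2 → [1, 5, 9]
4 → replaces 5 → [1, 4, 9]
6 → replaces 9 → [1, 4, 6]
8 → extends → [1, 4, 6, 8]
7 → replaces 8 → [1, 4, 6, 7]
3 → replaces 4 → [1, 3, 6, 7]
Length 4; one witness is 2, 5, 6, 8.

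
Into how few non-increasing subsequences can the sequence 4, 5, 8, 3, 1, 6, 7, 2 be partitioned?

4

Place each on the leftmost legal pile:
4 → new pile 1 (tops now [4])
5 → new pile 2 (tops now [4, 5])
8 → new pile 3 (tops now [4, 5, 8])
3 → pile 1 (tops now [3, 5, 8])
1 → pile 1 (tops now [1, 5, 8])
6 → pile 3 (tops now [1, 5, 6])
7 → new pile 4 (tops now [1, 5, 6, 7])
2 → pile 2 (tops now [1, 2, 6, 7])
Four piles.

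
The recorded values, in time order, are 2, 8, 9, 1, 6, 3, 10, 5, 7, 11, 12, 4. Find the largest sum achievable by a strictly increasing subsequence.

Let S[i] be the best sum of a strictly increasing subsequence ending at i:
i:      1  2  3  4  5  6  7  8  9 10 11 12
a[i]:   2  8  9  1  6  3 10  5  7 11 12  4
S:      2 10 19  1  8  5 29 10 17 40 52  9
Maximum is 52 (e.g. 2 + 8 + 9 + 10 + 11 + 12).

52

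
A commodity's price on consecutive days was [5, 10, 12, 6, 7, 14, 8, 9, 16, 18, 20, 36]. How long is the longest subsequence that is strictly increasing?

9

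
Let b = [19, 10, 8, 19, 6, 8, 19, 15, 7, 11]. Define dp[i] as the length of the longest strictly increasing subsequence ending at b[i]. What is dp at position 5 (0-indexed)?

2

dp[i] = 1 + max{dp[j] : j<i, b[j]<b[i]} (or 1 if no such j):
i:      0  1  2  3  4  5  6  7  8  9
b[i]:  19 10  8 19  6  8 19 15  7 11
dp:     1  1  1  2  1  2  3  3  2  3
At index 5 the value is 2.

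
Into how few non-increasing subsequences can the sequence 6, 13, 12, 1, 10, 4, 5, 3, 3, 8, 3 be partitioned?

Place each on the leftmost legal pile:
6 → new pile 1 (tops now [6])
13 → new pile 2 (tops now [6, 13])
12 → pile 2 (tops now [6, 12])
1 → pile 1 (tops now [1, 12])
10 → pile 2 (tops now [1, 10])
4 → pile 2 (tops now [1, 4])
5 → new pile 3 (tops now [1, 4, 5])
3 → pile 2 (tops now [1, 3, 5])
3 → pile 2 (tops now [1, 3, 5])
8 → new pile 4 (tops now [1, 3, 5, 8])
3 → pile 2 (tops now [1, 3, 5, 8])
Four piles.

4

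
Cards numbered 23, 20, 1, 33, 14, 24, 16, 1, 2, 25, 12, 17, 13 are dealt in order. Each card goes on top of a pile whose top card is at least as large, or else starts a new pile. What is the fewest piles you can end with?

4

The minimum number of non-increasing subsequences covering a sequence equals the length of its longest strictly increasing subsequence.
LIS length is 4 (e.g. 1, 14, 24, 25), so 4 piles are needed.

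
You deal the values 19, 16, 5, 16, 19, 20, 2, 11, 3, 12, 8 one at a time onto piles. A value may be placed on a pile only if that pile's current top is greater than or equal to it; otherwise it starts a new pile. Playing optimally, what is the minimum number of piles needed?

Place each on the leftmost legal pile:
19 → new pile 1 (tops now [19])
16 → pile 1 (tops now [16])
5 → pile 1 (tops now [5])
16 → new pile 2 (tops now [5, 16])
19 → new pile 3 (tops now [5, 16, 19])
20 → new pile 4 (tops now [5, 16, 19, 20])
2 → pile 1 (tops now [2, 16, 19, 20])
11 → pile 2 (tops now [2, 11, 19, 20])
3 → pile 2 (tops now [2, 3, 19, 20])
12 → pile 3 (tops now [2, 3, 12, 20])
8 → pile 3 (tops now [2, 3, 8, 20])
Four piles.

4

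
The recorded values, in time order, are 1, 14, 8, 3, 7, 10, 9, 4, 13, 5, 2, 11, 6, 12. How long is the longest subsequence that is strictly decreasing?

5

Let dp[i] be the longest strictly decreasing subsequence ending at i:
i:      1  2  3  4  5  6  7  8  9 10 11 12 13 14
a[i]:   1 14  8  3  7 10  9  4 13  5  2 11  6 12
dp:     1  1  2  3  3  2  3  4  2  4  5  3  4  3
Maximum is 5.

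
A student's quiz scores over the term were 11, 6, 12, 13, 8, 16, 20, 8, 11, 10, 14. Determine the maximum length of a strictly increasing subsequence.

5

Let dp[i] be the length of the longest such subsequence ending at index i:
i:      1  2  3  4  5  6  7  8  9 10 11
a[i]:  11  6 12 13  8 16 20  8 11 10 14
dp:     1  1  2  3  2  4  5  2  3  3  4
Maximum dp value is 5.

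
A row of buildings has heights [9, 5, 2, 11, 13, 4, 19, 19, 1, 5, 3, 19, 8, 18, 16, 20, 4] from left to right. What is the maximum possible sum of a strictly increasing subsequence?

Let S[i] be the best sum of a strictly increasing subsequence ending at i:
i:      1  2  3  4  5  6  7  8  9 10 11 12 13 14 15 16 17
a[i]:   9  5  2 11 13  4 19 19  1  5  3 19  8 18 16 20  4
S:      9  5  2 20 33  6 52 52  1 11  5 52 19 51 49 72  9
Maximum is 72 (e.g. 9 + 11 + 13 + 19 + 20).

72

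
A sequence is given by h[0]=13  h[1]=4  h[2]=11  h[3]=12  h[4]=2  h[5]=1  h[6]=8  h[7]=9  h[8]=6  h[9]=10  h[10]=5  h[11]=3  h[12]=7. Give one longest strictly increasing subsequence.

Patience tails give the LIS length; then backtrack through the dp parents:
13 → extends → [13]
4 → replaces 13 → [4]
11 → extends → [4, 11]
12 → extends → [4, 11, 12]
2 → replaces 4 → [2, 11, 12]
1 → replaces 2 → [1, 11, 12]
8 → replaces 11 → [1, 8, 12]
9 → replaces 12 → [1, 8, 9]
6 → replaces 8 → [1, 6, 9]
10 → extends → [1, 6, 9, 10]
5 → replaces 6 → [1, 5, 9, 10]
3 → replaces 5 → [1, 3, 9, 10]
7 → replaces 9 → [1, 3, 7, 10]
Length 4; one witness is 4, 8, 9, 10.

4, 8, 9, 10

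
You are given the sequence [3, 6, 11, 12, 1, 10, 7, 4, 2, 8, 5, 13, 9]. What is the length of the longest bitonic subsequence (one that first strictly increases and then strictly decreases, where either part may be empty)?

8

inc[i] = longest strictly increasing subsequence ending at i; dec[i] = longest strictly decreasing subsequence starting at i:
i:      1  2  3  4  5  6  7  8  9 10 11 12 13
a[i]:   3  6 11 12  1 10  7  4  2  8  5 13  9
inc:    1  2  3  4  1  3  3  2  2  4  3  5  5
dec:    2  3  5  5  1  4  3  2  1  2  1  2  1
Best peak at i=4 (value 12): inc=4, dec=5, length 4+5−1 = 8.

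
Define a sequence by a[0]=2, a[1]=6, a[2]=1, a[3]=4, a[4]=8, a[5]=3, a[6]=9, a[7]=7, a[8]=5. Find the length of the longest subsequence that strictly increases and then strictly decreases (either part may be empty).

inc[i] = longest strictly increasing subsequence ending at i; dec[i] = longest strictly decreasing subsequence starting at i:
i:     0 1 2 3 4 5 6 7 8
a[i]:  2 6 1 4 8 3 9 7 5
inc:   1 2 1 2 3 2 4 3 3
dec:   2 3 1 2 3 1 3 2 1
Best peak at i=6 (value 9): inc=4, dec=3, length 4+3−1 = 6.

6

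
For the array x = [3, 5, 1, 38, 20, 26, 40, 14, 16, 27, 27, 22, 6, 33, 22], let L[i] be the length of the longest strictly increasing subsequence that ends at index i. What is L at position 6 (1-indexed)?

4

dp[i] = 1 + max{dp[j] : j<i, x[j]<x[i]} (or 1 if no such j):
i:      1  2  3  4  5  6  7  8  9 10 11 12 13 14 15
x[i]:   3  5  1 38 20 26 40 14 16 27 27 22  6 33 22
dp:     1  2  1  3  3  4  5  3  4  5  5  5  3  6  5
At index 6 the value is 4.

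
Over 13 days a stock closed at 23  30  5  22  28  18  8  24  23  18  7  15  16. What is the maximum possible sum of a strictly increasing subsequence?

55

Let S[i] be the best sum of a strictly increasing subsequence ending at i:
i:      1  2  3  4  5  6  7  8  9 10 11 12 13
a[i]:  23 30  5 22 28 18  8 24 23 18  7 15 16
S:     23 53  5 27 55 23 13 51 50 31 12 28 44
Maximum is 55 (e.g. 5 + 22 + 28).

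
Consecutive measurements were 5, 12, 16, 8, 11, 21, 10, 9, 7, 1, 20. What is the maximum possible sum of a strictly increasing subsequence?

54

Let S[i] be the best sum of a strictly increasing subsequence ending at i:
i:      1  2  3  4  5  6  7  8  9 10 11
a[i]:   5 12 16  8 11 21 10  9  7  1 20
S:      5 17 33 13 24 54 23 22 12  1 53
Maximum is 54 (e.g. 5 + 12 + 16 + 21).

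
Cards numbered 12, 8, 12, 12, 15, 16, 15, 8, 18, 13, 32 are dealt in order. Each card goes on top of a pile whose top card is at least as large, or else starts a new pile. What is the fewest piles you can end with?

6

Place each on the leftmost legal pile:
12 → new pile 1 (tops now [12])
8 → pile 1 (tops now [8])
12 → new pile 2 (tops now [8, 12])
12 → pile 2 (tops now [8, 12])
15 → new pile 3 (tops now [8, 12, 15])
16 → new pile 4 (tops now [8, 12, 15, 16])
15 → pile 3 (tops now [8, 12, 15, 16])
8 → pile 1 (tops now [8, 12, 15, 16])
18 → new pile 5 (tops now [8, 12, 15, 16, 18])
13 → pile 3 (tops now [8, 12, 13, 16, 18])
32 → new pile 6 (tops now [8, 12, 13, 16, 18, 32])
Six piles.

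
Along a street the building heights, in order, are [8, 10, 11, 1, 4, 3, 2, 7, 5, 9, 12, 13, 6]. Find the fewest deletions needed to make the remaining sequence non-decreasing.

Fewest deletions = n − (longest non-decreasing subsequence).
Patience tails:
8 → extends → [8]
10 → extends → [8, 10]
11 → extends → [8, 10, 11]
1 → replaces 8 → [1, 10, 11]
4 → replaces 10 → [1, 4, 11]
3 → replaces 4 → [1, 3, 11]
2 → replaces 3 → [1, 2, 11]
7 → replaces 11 → [1, 2, 7]
5 → replaces 7 → [1, 2, 5]
9 → extends → [1, 2, 5, 9]
12 → extends → [1, 2, 5, 9, 12]
13 → extends → [1, 2, 5, 9, 12, 13]
6 → replaces 9 → [1, 2, 5, 6, 12, 13]
Longest non-decreasing subsequence has length 6, so deletions = 13 − 6 = 7.

7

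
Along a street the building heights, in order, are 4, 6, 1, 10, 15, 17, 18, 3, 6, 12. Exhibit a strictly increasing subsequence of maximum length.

Patience tails give the LIS length; then backtrack through the dp parents:
4 → extends → [4]
6 → extends → [4, 6]
1 → replaces 4 → [1, 6]
10 → extends → [1, 6, 10]
15 → extends → [1, 6, 10, 15]
17 → extends → [1, 6, 10, 15, 17]
18 → extends → [1, 6, 10, 15, 17, 18]
3 → replaces 6 → [1, 3, 10, 15, 17, 18]
6 → replaces 10 → [1, 3, 6, 15, 17, 18]
12 → replaces 15 → [1, 3, 6, 12, 17, 18]
Length 6; one witness is 4, 6, 10, 15, 17, 18.

4, 6, 10, 15, 17, 18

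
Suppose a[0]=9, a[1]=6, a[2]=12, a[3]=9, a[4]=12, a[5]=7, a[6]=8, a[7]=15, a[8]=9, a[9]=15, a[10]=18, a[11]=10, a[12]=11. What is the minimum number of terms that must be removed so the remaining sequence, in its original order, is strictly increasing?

Fewest deletions = n − (longest strictly increasing subsequence).
i:      0  1  2  3  4  5  6  7  8  9 10 11 12
a[i]:   9  6 12  9 12  7  8 15  9 15 18 10 11
dp:     1  1  2  2  3  2  3  4  4  5  6  5  6
max dp = 6, so deletions = 13 − 6 = 7.

7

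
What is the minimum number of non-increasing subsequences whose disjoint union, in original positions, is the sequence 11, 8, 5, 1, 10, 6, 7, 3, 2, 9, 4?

4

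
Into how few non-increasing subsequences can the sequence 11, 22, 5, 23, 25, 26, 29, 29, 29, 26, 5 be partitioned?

6

Place each on the leftmost legal pile:
11 → new pile 1 (tops now [11])
22 → new pile 2 (tops now [11, 22])
5 → pile 1 (tops now [5, 22])
23 → new pile 3 (tops now [5, 22, 23])
25 → new pile 4 (tops now [5, 22, 23, 25])
26 → new pile 5 (tops now [5, 22, 23, 25, 26])
29 → new pile 6 (tops now [5, 22, 23, 25, 26, 29])
29 → pile 6 (tops now [5, 22, 23, 25, 26, 29])
29 → pile 6 (tops now [5, 22, 23, 25, 26, 29])
26 → pile 5 (tops now [5, 22, 23, 25, 26, 29])
5 → pile 1 (tops now [5, 22, 23, 25, 26, 29])
Six piles.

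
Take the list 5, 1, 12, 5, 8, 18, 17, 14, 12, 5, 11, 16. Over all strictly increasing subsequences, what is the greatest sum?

47

Let S[i] be the best sum of a strictly increasing subsequence ending at i:
i:      1  2  3  4  5  6  7  8  9 10 11 12
a[i]:   5  1 12  5  8 18 17 14 12  5 11 16
S:      5  1 17  6 14 35 34 31 26  6 25 47
Maximum is 47 (e.g. 5 + 12 + 14 + 16).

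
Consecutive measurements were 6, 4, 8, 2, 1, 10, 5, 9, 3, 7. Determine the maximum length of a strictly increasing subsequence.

Let dp[i] be the length of the longest such subsequence ending at index i:
i:      1  2  3  4  5  6  7  8  9 10
a[i]:   6  4  8  2  1 10  5  9  3  7
dp:     1  1  2  1  1  3  2  3  2  3
Maximum dp value is 3.

3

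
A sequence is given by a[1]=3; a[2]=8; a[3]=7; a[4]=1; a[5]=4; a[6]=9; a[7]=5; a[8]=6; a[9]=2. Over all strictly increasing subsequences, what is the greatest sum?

20

Let S[i] be the best sum of a strictly increasing subsequence ending at i:
i:      1  2  3  4  5  6  7  8  9
a[i]:   3  8  7  1  4  9  5  6  2
S:      3 11 10  1  7 20 12 18  3
Maximum is 20 (e.g. 3 + 8 + 9).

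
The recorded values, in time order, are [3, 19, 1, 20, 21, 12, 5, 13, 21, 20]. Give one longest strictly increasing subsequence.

3, 19, 20, 21

Patience tails give the LIS length; then backtrack through the dp parents:
3 → extends → [3]
19 → extends → [3, 19]
1 → replaces 3 → [1, 19]
20 → extends → [1, 19, 20]
21 → extends → [1, 19, 20, 21]
12 → replaces 19 → [1, 12, 20, 21]
5 → replaces 12 → [1, 5, 20, 21]
13 → replaces 20 → [1, 5, 13, 21]
21 → already a tail → [1, 5, 13, 21]
20 → replaces 21 → [1, 5, 13, 20]
Length 4; one witness is 3, 19, 20, 21.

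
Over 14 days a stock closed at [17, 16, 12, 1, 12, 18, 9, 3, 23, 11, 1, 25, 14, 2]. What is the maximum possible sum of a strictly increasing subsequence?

Let S[i] be the best sum of a strictly increasing subsequence ending at i:
i:      1  2  3  4  5  6  7  8  9 10 11 12 13 14
a[i]:  17 16 12  1 12 18  9  3 23 11  1 25 14  2
S:     17 16 12  1 13 35 10  4 58 21  1 83 35  3
Maximum is 83 (e.g. 17 + 18 + 23 + 25).

83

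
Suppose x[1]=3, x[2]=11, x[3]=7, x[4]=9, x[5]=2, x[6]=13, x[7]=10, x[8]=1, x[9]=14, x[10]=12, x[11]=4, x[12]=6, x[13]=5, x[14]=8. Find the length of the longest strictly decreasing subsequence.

Let dp[i] be the longest strictly decreasing subsequence ending at i:
i:      1  2  3  4  5  6  7  8  9 10 11 12 13 14
x[i]:   3 11  7  9  2 13 10  1 14 12  4  6  5  8
dp:     1  1  2  2  3  1  2  4  1  2  3  3  4  3
Maximum is 4.

4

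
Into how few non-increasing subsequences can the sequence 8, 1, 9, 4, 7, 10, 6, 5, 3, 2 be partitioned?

4

Place each on the leftmost legal pile:
8 → new pile 1 (tops now [8])
1 → pile 1 (tops now [1])
9 → new pile 2 (tops now [1, 9])
4 → pile 2 (tops now [1, 4])
7 → new pile 3 (tops now [1, 4, 7])
10 → new pile 4 (tops now [1, 4, 7, 10])
6 → pile 3 (tops now [1, 4, 6, 10])
5 → pile 3 (tops now [1, 4, 5, 10])
3 → pile 2 (tops now [1, 3, 5, 10])
2 → pile 2 (tops now [1, 2, 5, 10])
Four piles.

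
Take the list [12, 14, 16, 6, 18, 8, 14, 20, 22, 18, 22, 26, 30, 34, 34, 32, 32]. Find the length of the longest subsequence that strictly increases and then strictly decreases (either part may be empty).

inc[i] = longest strictly increasing subsequence ending at i; dec[i] = longest strictly decreasing subsequence starting at i:
i:      1  2  3  4  5  6  7  8  9 10 11 12 13 14 15 16 17
a[i]:  12 14 16  6 18  8 14 20 22 18 22 26 30 34 34 32 32
inc:    1  2  3  1  4  2  3  5  6  4  6  7  8  9  9  9  9
dec:    2  2  2  1  2  1  1  2  2  1  1  1  1  2  2  1  1
Best peak at i=14 (value 34): inc=9, dec=2, length 9+2−1 = 10.

10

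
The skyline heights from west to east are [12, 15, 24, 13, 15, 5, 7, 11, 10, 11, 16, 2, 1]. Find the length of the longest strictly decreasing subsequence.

6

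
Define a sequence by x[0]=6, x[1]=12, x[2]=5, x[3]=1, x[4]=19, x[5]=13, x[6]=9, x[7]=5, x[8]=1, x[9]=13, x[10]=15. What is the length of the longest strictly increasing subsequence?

4

Let dp[i] be the length of the longest such subsequence ending at index i:
i:      0  1  2  3  4  5  6  7  8  9 10
x[i]:   6 12  5  1 19 13  9  5  1 13 15
dp:     1  2  1  1  3  3  2  2  1  3  4
Maximum dp value is 4.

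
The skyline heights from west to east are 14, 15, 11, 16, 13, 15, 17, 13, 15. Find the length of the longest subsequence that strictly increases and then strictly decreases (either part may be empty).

inc[i] = longest strictly increasing subsequence ending at i; dec[i] = longest strictly decreasing subsequence starting at i:
i:      1  2  3  4  5  6  7  8  9
a[i]:  14 15 11 16 13 15 17 13 15
inc:    1  2  1  3  2  3  4  2  3
dec:    2  2  1  3  1  2  2  1  1
Best peak at i=4 (value 16): inc=3, dec=3, length 3+3−1 = 5.

5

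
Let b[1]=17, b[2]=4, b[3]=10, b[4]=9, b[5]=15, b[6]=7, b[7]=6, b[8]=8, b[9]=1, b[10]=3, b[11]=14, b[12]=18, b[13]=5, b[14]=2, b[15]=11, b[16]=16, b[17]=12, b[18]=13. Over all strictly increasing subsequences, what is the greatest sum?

Let S[i] be the best sum of a strictly increasing subsequence ending at i:
i:      1  2  3  4  5  6  7  8  9 10 11 12 13 14 15 16 17 18
b[i]:  17  4 10  9 15  7  6  8  1  3 14 18  5  2 11 16 12 13
S:     17  4 14 13 29 11 10 19  1  4 33 51  9  3 30 49 42 55
Maximum is 55 (e.g. 4 + 7 + 8 + 11 + 12 + 13).

55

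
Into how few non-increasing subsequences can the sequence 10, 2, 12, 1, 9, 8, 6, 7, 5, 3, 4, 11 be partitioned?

4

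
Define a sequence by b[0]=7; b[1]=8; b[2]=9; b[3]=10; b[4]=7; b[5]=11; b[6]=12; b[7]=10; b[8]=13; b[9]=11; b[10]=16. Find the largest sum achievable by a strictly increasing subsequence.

Let S[i] be the best sum of a strictly increasing subsequence ending at i:
i:      0  1  2  3  4  5  6  7  8  9 10
b[i]:   7  8  9 10  7 11 12 10 13 11 16
S:      7 15 24 34  7 45 57 34 70 45 86
Maximum is 86 (e.g. 7 + 8 + 9 + 10 + 11 + 12 + 13 + 16).

86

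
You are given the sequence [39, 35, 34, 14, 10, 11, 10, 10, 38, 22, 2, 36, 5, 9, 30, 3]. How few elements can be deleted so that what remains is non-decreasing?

Fewest deletions = n − (longest non-decreasing subsequence).
Patience tails:
39 → extends → [39]
35 → replaces 39 → [35]
34 → replaces 35 → [34]
14 → replaces 34 → [14]
10 → replaces 14 → [10]
11 → extends → [10, 11]
10 → replaces 11 → [10, 10]
10 → extends → [10, 10, 10]
38 → extends → [10, 10, 10, 38]
22 → replaces 38 → [10, 10, 10, 22]
2 → replaces 10 → [2, 10, 10, 22]
36 → extends → [2, 10, 10, 22, 36]
5 → replaces 10 → [2, 5, 10, 22, 36]
9 → replaces 10 → [2, 5, 9, 22, 36]
30 → replaces 36 → [2, 5, 9, 22, 30]
3 → replaces 5 → [2, 3, 9, 22, 30]
Longest non-decreasing subsequence has length 5, so deletions = 16 − 5 = 11.

11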